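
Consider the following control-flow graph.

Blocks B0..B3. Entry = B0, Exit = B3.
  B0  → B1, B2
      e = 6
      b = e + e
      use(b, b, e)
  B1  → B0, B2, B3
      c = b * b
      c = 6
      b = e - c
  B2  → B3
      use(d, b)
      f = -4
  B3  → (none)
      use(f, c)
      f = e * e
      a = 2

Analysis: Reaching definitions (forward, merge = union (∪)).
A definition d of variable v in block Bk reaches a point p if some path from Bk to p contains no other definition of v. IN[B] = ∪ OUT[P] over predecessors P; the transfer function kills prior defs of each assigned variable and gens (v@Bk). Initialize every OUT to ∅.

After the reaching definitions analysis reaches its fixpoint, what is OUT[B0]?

Per-block solution:
  B0:  IN={b@B1, c@B1, e@B0}  OUT={b@B0, c@B1, e@B0}
  B1:  IN={b@B0, c@B1, e@B0}  OUT={b@B1, c@B1, e@B0}
  B2:  IN={b@B0, b@B1, c@B1, e@B0}  OUT={b@B0, b@B1, c@B1, e@B0, f@B2}
  B3:  IN={b@B0, b@B1, c@B1, e@B0, f@B2}  OUT={a@B3, b@B0, b@B1, c@B1, e@B0, f@B3}

Merge at B0 (entry node, so the boundary value {} is joined with the incoming edge(s)): IN[B0] = {} ⊔ OUT[B1] = {b@B1, c@B1, e@B0}
Applying B0's transfer function to that IN value gives OUT[B0] (row B0 above).

Answer: {b@B0, c@B1, e@B0}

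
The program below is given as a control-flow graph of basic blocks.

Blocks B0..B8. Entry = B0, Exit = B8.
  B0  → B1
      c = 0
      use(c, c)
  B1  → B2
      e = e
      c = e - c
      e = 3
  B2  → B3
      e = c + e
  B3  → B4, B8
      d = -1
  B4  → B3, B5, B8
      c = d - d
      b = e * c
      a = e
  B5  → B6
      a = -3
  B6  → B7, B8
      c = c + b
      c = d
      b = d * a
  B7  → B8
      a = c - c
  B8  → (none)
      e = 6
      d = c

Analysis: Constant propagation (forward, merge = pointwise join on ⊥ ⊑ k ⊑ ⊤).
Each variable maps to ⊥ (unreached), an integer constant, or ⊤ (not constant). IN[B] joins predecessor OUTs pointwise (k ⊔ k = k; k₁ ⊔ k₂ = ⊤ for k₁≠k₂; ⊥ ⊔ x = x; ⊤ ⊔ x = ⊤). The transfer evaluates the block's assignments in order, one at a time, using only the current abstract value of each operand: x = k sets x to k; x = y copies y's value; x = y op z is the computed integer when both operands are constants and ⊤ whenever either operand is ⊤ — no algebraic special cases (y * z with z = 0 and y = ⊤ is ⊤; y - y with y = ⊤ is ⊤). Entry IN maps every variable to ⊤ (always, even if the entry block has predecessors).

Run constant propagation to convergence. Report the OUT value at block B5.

Answer: {a: -3, b: ⊤, c: 0, d: -1, e: ⊤, f: ⊤}

Working:
Fixpoint table:
  B0:  IN=(all ⊤)  OUT={c:0; rest ⊤}
  B1:  IN={c:0; rest ⊤}  OUT={e:3; rest ⊤}
  B2:  IN={e:3; rest ⊤}  OUT=(all ⊤)
  B3:  IN=(all ⊤)  OUT={d:-1; rest ⊤}
  B4:  IN={d:-1; rest ⊤}  OUT={c:0, d:-1; rest ⊤}
  B5:  IN={c:0, d:-1; rest ⊤}  OUT={a:-3, c:0, d:-1; rest ⊤}
  B6:  IN={a:-3, c:0, d:-1; rest ⊤}  OUT={a:-3, b:3, c:-1, d:-1; rest ⊤}
  B7:  IN={a:-3, b:3, c:-1, d:-1; rest ⊤}  OUT={a:0, b:3, c:-1, d:-1; rest ⊤}
  B8:  IN={d:-1; rest ⊤}  OUT={e:6; rest ⊤}

Merge at B5: IN[B5] = OUT[B4] = {a: ⊤, b: ⊤, c: 0, d: -1, e: ⊤, f: ⊤}
Applying B5's transfer function to that IN value gives OUT[B5] (row B5 above).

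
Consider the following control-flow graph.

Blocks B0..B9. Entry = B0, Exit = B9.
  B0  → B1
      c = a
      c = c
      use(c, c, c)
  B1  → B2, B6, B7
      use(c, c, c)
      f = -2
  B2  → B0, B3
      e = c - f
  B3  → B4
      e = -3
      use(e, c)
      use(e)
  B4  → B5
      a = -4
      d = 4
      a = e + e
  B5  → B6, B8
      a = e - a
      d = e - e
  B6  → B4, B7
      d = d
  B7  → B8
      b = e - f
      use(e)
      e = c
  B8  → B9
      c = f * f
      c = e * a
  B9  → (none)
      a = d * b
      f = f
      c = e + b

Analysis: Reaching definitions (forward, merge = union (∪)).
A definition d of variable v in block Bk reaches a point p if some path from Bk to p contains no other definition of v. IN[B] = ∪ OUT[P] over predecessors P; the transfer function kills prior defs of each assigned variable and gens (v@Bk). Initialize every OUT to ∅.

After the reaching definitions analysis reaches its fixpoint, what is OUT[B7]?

Answer: {a@B5, b@B7, c@B0, d@B6, e@B7, f@B1}

Derivation:
Fixpoint table:
  B0: | IN={c@B0, e@B2, f@B1} | OUT={c@B0, e@B2, f@B1}
  B1: | IN={c@B0, e@B2, f@B1} | OUT={c@B0, e@B2, f@B1}
  B2: | IN={c@B0, e@B2, f@B1} | OUT={c@B0, e@B2, f@B1}
  B3: | IN={c@B0, e@B2, f@B1} | OUT={c@B0, e@B3, f@B1}
  B4: | IN={a@B5, c@B0, d@B6, e@B2, e@B3, f@B1} | OUT={a@B4, c@B0, d@B4, e@B2, e@B3, f@B1}
  B5: | IN={a@B4, c@B0, d@B4, e@B2, e@B3, f@B1} | OUT={a@B5, c@B0, d@B5, e@B2, e@B3, f@B1}
  B6: | IN={a@B5, c@B0, d@B5, e@B2, e@B3, f@B1} | OUT={a@B5, c@B0, d@B6, e@B2, e@B3, f@B1}
  B7: | IN={a@B5, c@B0, d@B6, e@B2, e@B3, f@B1} | OUT={a@B5, b@B7, c@B0, d@B6, e@B7, f@B1}
  B8: | IN={a@B5, b@B7, c@B0, d@B5, d@B6, e@B2, e@B3, e@B7, f@B1} | OUT={a@B5, b@B7, c@B8, d@B5, d@B6, e@B2, e@B3, e@B7, f@B1}
  B9: | IN={a@B5, b@B7, c@B8, d@B5, d@B6, e@B2, e@B3, e@B7, f@B1} | OUT={a@B9, b@B7, c@B9, d@B5, d@B6, e@B2, e@B3, e@B7, f@B9}

Merge at B7: IN[B7] = OUT[B1] ⊔ OUT[B6] = {a@B5, c@B0, d@B6, e@B2, e@B3, f@B1}
Applying B7's transfer function to that IN value gives OUT[B7] (row B7 above).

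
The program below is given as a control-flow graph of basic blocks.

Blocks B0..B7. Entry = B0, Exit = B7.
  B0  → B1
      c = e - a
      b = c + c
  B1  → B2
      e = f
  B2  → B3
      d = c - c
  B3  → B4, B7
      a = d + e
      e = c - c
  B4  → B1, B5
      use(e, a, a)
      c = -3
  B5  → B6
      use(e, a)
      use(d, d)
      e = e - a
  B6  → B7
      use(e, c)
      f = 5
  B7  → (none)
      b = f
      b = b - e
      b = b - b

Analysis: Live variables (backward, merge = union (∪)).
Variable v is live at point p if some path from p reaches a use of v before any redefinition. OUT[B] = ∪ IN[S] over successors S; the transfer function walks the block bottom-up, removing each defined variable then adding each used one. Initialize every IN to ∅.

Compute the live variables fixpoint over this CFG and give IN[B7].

Converged values:
  B0: | IN={a, e, f} | OUT={c, f}
  B1: | IN={c, f} | OUT={c, e, f}
  B2: | IN={c, e, f} | OUT={c, d, e, f}
  B3: | IN={c, d, e, f} | OUT={a, d, e, f}
  B4: | IN={a, d, e, f} | OUT={a, c, d, e, f}
  B5: | IN={a, c, d, e} | OUT={c, e}
  B6: | IN={c, e} | OUT={e, f}
  B7: | IN={e, f} | OUT={}

B7 is the boundary node: OUT[B7] = {}
Applying B7's transfer function to that OUT value gives IN[B7] (row B7 above).

Answer: {e, f}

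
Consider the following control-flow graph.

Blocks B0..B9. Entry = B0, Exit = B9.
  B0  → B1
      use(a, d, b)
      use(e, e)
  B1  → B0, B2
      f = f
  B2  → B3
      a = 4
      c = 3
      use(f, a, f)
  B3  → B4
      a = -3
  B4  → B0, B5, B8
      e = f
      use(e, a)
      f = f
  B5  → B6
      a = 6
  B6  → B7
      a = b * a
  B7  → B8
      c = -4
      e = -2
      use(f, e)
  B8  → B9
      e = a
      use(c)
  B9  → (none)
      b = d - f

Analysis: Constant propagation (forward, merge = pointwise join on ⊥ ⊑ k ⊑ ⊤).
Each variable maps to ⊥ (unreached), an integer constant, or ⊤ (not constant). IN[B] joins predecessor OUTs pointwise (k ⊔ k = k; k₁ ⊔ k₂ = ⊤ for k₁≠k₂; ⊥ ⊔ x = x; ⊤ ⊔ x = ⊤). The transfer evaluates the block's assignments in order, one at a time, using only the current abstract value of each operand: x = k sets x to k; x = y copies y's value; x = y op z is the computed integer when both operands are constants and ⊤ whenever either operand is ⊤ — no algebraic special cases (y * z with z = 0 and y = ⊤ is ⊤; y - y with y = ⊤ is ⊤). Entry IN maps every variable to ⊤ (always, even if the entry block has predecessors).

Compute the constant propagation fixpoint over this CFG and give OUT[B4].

Answer: {a: -3, b: ⊤, c: 3, d: ⊤, e: ⊤, f: ⊤}

Trace:
Converged values:
  B0:  IN=(all ⊤)  OUT=(all ⊤)
  B1:  IN=(all ⊤)  OUT=(all ⊤)
  B2:  IN=(all ⊤)  OUT={a:4, c:3; rest ⊤}
  B3:  IN={a:4, c:3; rest ⊤}  OUT={a:-3, c:3; rest ⊤}
  B4:  IN={a:-3, c:3; rest ⊤}  OUT={a:-3, c:3; rest ⊤}
  B5:  IN={a:-3, c:3; rest ⊤}  OUT={a:6, c:3; rest ⊤}
  B6:  IN={a:6, c:3; rest ⊤}  OUT={c:3; rest ⊤}
  B7:  IN={c:3; rest ⊤}  OUT={c:-4, e:-2; rest ⊤}
  B8:  IN=(all ⊤)  OUT=(all ⊤)
  B9:  IN=(all ⊤)  OUT=(all ⊤)

Merge at B4: IN[B4] = OUT[B3] = {a: -3, b: ⊤, c: 3, d: ⊤, e: ⊤, f: ⊤}
Applying B4's transfer function to that IN value gives OUT[B4] (row B4 above).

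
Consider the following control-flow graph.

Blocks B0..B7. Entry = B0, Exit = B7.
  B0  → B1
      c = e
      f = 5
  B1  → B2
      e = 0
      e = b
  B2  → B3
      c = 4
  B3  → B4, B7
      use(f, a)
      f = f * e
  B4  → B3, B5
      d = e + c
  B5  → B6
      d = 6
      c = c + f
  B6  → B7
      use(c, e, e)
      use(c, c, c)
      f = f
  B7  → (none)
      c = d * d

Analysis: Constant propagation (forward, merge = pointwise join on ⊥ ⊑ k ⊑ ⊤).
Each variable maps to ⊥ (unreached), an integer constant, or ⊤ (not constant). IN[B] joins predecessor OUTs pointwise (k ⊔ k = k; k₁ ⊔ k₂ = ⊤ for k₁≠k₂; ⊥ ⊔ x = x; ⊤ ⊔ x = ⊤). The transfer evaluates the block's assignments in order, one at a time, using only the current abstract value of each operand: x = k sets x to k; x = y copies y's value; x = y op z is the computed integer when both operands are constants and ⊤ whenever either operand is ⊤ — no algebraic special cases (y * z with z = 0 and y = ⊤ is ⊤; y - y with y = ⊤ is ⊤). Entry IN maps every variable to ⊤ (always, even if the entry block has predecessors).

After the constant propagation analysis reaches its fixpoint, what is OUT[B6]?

Answer: {a: ⊤, b: ⊤, c: ⊤, d: 6, e: ⊤, f: ⊤}

Trace:
Fixpoint table:
  B0: | IN=(all ⊤) | OUT={f:5; rest ⊤}
  B1: | IN={f:5; rest ⊤} | OUT={f:5; rest ⊤}
  B2: | IN={f:5; rest ⊤} | OUT={c:4, f:5; rest ⊤}
  B3: | IN={c:4; rest ⊤} | OUT={c:4; rest ⊤}
  B4: | IN={c:4; rest ⊤} | OUT={c:4; rest ⊤}
  B5: | IN={c:4; rest ⊤} | OUT={d:6; rest ⊤}
  B6: | IN={d:6; rest ⊤} | OUT={d:6; rest ⊤}
  B7: | IN=(all ⊤) | OUT=(all ⊤)

Merge at B6: IN[B6] = OUT[B5] = {a: ⊤, b: ⊤, c: ⊤, d: 6, e: ⊤, f: ⊤}
Applying B6's transfer function to that IN value gives OUT[B6] (row B6 above).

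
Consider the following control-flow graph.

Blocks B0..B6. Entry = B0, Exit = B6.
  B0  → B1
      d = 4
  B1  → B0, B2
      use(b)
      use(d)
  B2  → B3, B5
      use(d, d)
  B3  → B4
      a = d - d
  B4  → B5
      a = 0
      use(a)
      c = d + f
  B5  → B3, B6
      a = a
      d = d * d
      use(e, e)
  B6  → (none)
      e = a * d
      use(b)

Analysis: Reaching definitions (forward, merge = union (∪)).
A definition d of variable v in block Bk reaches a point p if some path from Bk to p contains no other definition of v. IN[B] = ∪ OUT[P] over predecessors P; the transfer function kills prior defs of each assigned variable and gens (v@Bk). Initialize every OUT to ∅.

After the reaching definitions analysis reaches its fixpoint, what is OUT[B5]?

Answer: {a@B5, c@B4, d@B5}

Derivation:
Converged values:
  B0: | IN={d@B0} | OUT={d@B0}
  B1: | IN={d@B0} | OUT={d@B0}
  B2: | IN={d@B0} | OUT={d@B0}
  B3: | IN={a@B5, c@B4, d@B0, d@B5} | OUT={a@B3, c@B4, d@B0, d@B5}
  B4: | IN={a@B3, c@B4, d@B0, d@B5} | OUT={a@B4, c@B4, d@B0, d@B5}
  B5: | IN={a@B4, c@B4, d@B0, d@B5} | OUT={a@B5, c@B4, d@B5}
  B6: | IN={a@B5, c@B4, d@B5} | OUT={a@B5, c@B4, d@B5, e@B6}

Merge at B5: IN[B5] = OUT[B2] ⊔ OUT[B4] = {a@B4, c@B4, d@B0, d@B5}
Applying B5's transfer function to that IN value gives OUT[B5] (row B5 above).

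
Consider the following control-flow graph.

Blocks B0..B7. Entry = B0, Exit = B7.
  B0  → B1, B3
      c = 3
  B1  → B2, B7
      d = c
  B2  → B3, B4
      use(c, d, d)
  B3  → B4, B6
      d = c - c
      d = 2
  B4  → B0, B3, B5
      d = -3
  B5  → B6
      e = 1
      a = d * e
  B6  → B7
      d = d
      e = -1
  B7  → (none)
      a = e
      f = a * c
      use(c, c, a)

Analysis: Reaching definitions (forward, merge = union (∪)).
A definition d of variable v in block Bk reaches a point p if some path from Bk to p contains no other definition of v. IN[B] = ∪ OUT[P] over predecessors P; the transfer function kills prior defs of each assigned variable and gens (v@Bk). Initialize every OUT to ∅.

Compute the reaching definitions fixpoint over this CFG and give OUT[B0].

Answer: {c@B0, d@B4}

Trace:
Per-block solution:
  B0:   IN={c@B0, d@B4}   OUT={c@B0, d@B4}
  B1:   IN={c@B0, d@B4}   OUT={c@B0, d@B1}
  B2:   IN={c@B0, d@B1}   OUT={c@B0, d@B1}
  B3:   IN={c@B0, d@B1, d@B4}   OUT={c@B0, d@B3}
  B4:   IN={c@B0, d@B1, d@B3}   OUT={c@B0, d@B4}
  B5:   IN={c@B0, d@B4}   OUT={a@B5, c@B0, d@B4, e@B5}
  B6:   IN={a@B5, c@B0, d@B3, d@B4, e@B5}   OUT={a@B5, c@B0, d@B6, e@B6}
  B7:   IN={a@B5, c@B0, d@B1, d@B6, e@B6}   OUT={a@B7, c@B0, d@B1, d@B6, e@B6, f@B7}

Merge at B0 (entry node, so the boundary value {} is joined with the incoming edge(s)): IN[B0] = {} ⊔ OUT[B4] = {c@B0, d@B4}
Applying B0's transfer function to that IN value gives OUT[B0] (row B0 above).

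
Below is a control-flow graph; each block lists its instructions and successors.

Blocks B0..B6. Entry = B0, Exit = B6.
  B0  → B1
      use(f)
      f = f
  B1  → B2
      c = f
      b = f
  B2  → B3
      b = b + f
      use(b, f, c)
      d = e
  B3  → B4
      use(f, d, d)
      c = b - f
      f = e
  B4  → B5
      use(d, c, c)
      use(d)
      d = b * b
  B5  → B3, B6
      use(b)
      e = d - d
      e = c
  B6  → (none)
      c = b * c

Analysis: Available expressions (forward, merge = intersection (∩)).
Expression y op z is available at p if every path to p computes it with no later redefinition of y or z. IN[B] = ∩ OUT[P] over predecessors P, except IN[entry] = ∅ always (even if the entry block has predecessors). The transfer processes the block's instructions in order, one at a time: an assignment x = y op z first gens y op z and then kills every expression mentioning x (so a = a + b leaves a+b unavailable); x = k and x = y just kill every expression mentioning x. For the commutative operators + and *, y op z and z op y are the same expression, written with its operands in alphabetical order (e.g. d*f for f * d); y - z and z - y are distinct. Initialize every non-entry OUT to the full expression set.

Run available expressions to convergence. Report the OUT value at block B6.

Converged values:
  B0: | IN={} | OUT={}
  B1: | IN={} | OUT={}
  B2: | IN={} | OUT={}
  B3: | IN={} | OUT={}
  B4: | IN={} | OUT={b*b}
  B5: | IN={b*b} | OUT={b*b, d-d}
  B6: | IN={b*b, d-d} | OUT={b*b, d-d}

Merge at B6: IN[B6] = OUT[B5] = {b*b, d-d}
Applying B6's transfer function to that IN value gives OUT[B6] (row B6 above).

Answer: {b*b, d-d}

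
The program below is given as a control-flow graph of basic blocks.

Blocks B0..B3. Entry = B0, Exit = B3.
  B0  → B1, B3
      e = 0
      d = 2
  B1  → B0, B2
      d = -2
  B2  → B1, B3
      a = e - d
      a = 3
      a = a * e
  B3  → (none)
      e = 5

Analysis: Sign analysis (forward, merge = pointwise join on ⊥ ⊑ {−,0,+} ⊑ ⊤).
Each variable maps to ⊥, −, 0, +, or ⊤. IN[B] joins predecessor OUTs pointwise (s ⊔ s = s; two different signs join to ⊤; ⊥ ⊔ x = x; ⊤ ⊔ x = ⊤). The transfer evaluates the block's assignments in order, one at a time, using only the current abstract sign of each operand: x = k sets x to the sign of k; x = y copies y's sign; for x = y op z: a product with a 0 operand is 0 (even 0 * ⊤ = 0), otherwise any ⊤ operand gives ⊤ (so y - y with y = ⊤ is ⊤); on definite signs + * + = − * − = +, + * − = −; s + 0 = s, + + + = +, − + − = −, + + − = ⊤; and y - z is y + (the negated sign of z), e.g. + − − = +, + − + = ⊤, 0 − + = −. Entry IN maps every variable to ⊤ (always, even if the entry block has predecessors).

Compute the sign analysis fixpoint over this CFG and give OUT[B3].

Answer: {a: ⊤, b: ⊤, c: ⊤, d: ⊤, e: +, f: ⊤}

Trace:
Converged values:
  B0:   IN=(all ⊤)   OUT={d:+, e:0; rest ⊤}
  B1:   IN={e:0; rest ⊤}   OUT={d:-, e:0; rest ⊤}
  B2:   IN={d:-, e:0; rest ⊤}   OUT={a:0, d:-, e:0; rest ⊤}
  B3:   IN={e:0; rest ⊤}   OUT={e:+; rest ⊤}

Merge at B3: IN[B3] = OUT[B0] ⊔ OUT[B2] = {a: ⊤, b: ⊤, c: ⊤, d: ⊤, e: 0, f: ⊤}
Applying B3's transfer function to that IN value gives OUT[B3] (row B3 above).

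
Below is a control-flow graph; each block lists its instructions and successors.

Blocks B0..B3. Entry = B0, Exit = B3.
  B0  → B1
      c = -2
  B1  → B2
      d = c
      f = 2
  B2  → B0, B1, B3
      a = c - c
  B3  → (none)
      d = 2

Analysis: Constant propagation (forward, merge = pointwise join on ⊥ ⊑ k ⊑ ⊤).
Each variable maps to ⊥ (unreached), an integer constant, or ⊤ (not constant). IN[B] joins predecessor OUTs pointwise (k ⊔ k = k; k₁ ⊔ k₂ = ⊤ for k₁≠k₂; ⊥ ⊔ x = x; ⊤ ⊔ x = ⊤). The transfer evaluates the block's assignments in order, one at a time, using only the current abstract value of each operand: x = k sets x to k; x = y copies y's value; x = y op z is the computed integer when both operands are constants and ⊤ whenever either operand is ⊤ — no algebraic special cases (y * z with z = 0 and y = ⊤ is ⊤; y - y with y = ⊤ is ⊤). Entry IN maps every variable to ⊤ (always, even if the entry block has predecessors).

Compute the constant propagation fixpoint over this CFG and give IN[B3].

Answer: {a: 0, b: ⊤, c: -2, d: -2, e: ⊤, f: 2}

Trace:
Fixpoint table:
  B0:   IN=(all ⊤)   OUT={c:-2; rest ⊤}
  B1:   IN={c:-2; rest ⊤}   OUT={c:-2, d:-2, f:2; rest ⊤}
  B2:   IN={c:-2, d:-2, f:2; rest ⊤}   OUT={a:0, c:-2, d:-2, f:2; rest ⊤}
  B3:   IN={a:0, c:-2, d:-2, f:2; rest ⊤}   OUT={a:0, c:-2, d:2, f:2; rest ⊤}

Merge at B3: IN[B3] = OUT[B2] = {a: 0, b: ⊤, c: -2, d: -2, e: ⊤, f: 2}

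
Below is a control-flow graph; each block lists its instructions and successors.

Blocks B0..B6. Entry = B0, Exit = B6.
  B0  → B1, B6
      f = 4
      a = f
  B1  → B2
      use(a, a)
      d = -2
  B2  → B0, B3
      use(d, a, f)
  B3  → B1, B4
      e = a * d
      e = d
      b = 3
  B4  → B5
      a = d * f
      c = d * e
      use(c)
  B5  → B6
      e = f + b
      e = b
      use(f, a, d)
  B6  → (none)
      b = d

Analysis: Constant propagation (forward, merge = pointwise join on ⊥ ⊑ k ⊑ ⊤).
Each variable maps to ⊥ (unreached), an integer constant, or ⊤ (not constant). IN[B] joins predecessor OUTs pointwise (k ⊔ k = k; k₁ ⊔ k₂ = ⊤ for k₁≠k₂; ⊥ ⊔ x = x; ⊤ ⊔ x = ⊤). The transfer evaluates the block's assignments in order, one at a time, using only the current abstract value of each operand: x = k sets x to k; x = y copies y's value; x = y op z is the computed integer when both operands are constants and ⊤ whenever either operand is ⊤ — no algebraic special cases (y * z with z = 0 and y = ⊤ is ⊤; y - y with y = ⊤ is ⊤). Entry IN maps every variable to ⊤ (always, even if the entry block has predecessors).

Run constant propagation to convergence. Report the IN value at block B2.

Answer: {a: 4, b: ⊤, c: ⊤, d: -2, e: ⊤, f: 4}

Working:
Fixpoint table:
  B0:  IN=(all ⊤)  OUT={a:4, f:4; rest ⊤}
  B1:  IN={a:4, f:4; rest ⊤}  OUT={a:4, d:-2, f:4; rest ⊤}
  B2:  IN={a:4, d:-2, f:4; rest ⊤}  OUT={a:4, d:-2, f:4; rest ⊤}
  B3:  IN={a:4, d:-2, f:4; rest ⊤}  OUT={a:4, b:3, d:-2, e:-2, f:4; rest ⊤}
  B4:  IN={a:4, b:3, d:-2, e:-2, f:4; rest ⊤}  OUT={a:-8, b:3, c:4, d:-2, e:-2, f:4; rest ⊤}
  B5:  IN={a:-8, b:3, c:4, d:-2, e:-2, f:4; rest ⊤}  OUT={a:-8, b:3, c:4, d:-2, e:3, f:4; rest ⊤}
  B6:  IN={f:4; rest ⊤}  OUT={f:4; rest ⊤}

Merge at B2: IN[B2] = OUT[B1] = {a: 4, b: ⊤, c: ⊤, d: -2, e: ⊤, f: 4}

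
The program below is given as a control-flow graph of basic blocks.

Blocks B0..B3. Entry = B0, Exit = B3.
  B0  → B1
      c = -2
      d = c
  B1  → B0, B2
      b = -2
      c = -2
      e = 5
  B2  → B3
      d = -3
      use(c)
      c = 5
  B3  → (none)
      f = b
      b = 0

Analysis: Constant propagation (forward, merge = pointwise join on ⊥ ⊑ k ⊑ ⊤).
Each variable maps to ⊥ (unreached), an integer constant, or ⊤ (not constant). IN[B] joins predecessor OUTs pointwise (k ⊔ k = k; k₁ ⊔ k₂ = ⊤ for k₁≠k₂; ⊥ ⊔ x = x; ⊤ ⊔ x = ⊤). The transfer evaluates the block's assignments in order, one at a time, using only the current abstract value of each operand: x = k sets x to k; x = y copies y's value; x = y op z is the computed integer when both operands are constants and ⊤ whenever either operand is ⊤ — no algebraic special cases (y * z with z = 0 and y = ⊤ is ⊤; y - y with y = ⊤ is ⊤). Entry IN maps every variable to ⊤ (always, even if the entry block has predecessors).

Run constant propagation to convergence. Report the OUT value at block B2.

Per-block solution:
  B0:  IN=(all ⊤)  OUT={c:-2, d:-2; rest ⊤}
  B1:  IN={c:-2, d:-2; rest ⊤}  OUT={b:-2, c:-2, d:-2, e:5; rest ⊤}
  B2:  IN={b:-2, c:-2, d:-2, e:5; rest ⊤}  OUT={b:-2, c:5, d:-3, e:5; rest ⊤}
  B3:  IN={b:-2, c:5, d:-3, e:5; rest ⊤}  OUT={b:0, c:5, d:-3, e:5, f:-2; rest ⊤}

Merge at B2: IN[B2] = OUT[B1] = {a: ⊤, b: -2, c: -2, d: -2, e: 5, f: ⊤}
Applying B2's transfer function to that IN value gives OUT[B2] (row B2 above).

Answer: {a: ⊤, b: -2, c: 5, d: -3, e: 5, f: ⊤}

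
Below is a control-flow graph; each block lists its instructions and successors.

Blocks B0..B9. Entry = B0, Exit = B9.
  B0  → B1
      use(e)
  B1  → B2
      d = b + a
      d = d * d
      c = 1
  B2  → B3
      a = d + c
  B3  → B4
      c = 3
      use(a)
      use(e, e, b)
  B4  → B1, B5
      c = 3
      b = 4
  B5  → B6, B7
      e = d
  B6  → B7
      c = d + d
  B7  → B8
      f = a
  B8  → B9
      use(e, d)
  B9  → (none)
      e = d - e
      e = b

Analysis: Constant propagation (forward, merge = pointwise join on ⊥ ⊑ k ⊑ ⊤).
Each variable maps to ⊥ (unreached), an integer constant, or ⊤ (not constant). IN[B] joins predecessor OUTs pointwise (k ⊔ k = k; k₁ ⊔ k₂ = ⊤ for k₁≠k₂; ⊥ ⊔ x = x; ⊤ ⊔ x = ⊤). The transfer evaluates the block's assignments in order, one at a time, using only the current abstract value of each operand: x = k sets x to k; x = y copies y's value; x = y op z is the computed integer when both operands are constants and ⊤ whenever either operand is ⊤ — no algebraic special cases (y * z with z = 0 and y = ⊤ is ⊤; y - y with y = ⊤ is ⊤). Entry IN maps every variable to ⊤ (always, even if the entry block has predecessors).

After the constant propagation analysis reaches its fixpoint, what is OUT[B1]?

Per-block solution:
  B0:   IN=(all ⊤)   OUT=(all ⊤)
  B1:   IN=(all ⊤)   OUT={c:1; rest ⊤}
  B2:   IN={c:1; rest ⊤}   OUT={c:1; rest ⊤}
  B3:   IN={c:1; rest ⊤}   OUT={c:3; rest ⊤}
  B4:   IN={c:3; rest ⊤}   OUT={b:4, c:3; rest ⊤}
  B5:   IN={b:4, c:3; rest ⊤}   OUT={b:4, c:3; rest ⊤}
  B6:   IN={b:4, c:3; rest ⊤}   OUT={b:4; rest ⊤}
  B7:   IN={b:4; rest ⊤}   OUT={b:4; rest ⊤}
  B8:   IN={b:4; rest ⊤}   OUT={b:4; rest ⊤}
  B9:   IN={b:4; rest ⊤}   OUT={b:4, e:4; rest ⊤}

Merge at B1: IN[B1] = OUT[B0] ⊔ OUT[B4] = {a: ⊤, b: ⊤, c: ⊤, d: ⊤, e: ⊤, f: ⊤}
Applying B1's transfer function to that IN value gives OUT[B1] (row B1 above).

Answer: {a: ⊤, b: ⊤, c: 1, d: ⊤, e: ⊤, f: ⊤}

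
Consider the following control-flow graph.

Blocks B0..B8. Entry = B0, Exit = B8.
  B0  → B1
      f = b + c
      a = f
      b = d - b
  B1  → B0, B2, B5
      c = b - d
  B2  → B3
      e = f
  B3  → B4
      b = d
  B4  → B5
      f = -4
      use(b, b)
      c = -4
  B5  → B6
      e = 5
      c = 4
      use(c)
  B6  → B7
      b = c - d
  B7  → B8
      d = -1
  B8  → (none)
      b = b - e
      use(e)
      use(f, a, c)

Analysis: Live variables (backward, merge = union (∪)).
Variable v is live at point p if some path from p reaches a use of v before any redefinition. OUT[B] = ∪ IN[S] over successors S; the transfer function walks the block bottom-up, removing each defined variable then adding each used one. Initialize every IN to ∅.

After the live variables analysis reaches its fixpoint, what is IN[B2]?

Fixpoint table:
  B0:   IN={b, c, d}   OUT={a, b, d, f}
  B1:   IN={a, b, d, f}   OUT={a, b, c, d, f}
  B2:   IN={a, d, f}   OUT={a, d}
  B3:   IN={a, d}   OUT={a, b, d}
  B4:   IN={a, b, d}   OUT={a, d, f}
  B5:   IN={a, d, f}   OUT={a, c, d, e, f}
  B6:   IN={a, c, d, e, f}   OUT={a, b, c, e, f}
  B7:   IN={a, b, c, e, f}   OUT={a, b, c, e, f}
  B8:   IN={a, b, c, e, f}   OUT={}

Merge at B2: OUT[B2] = IN[B3] = {a, d}
Applying B2's transfer function to that OUT value gives IN[B2] (row B2 above).

Answer: {a, d, f}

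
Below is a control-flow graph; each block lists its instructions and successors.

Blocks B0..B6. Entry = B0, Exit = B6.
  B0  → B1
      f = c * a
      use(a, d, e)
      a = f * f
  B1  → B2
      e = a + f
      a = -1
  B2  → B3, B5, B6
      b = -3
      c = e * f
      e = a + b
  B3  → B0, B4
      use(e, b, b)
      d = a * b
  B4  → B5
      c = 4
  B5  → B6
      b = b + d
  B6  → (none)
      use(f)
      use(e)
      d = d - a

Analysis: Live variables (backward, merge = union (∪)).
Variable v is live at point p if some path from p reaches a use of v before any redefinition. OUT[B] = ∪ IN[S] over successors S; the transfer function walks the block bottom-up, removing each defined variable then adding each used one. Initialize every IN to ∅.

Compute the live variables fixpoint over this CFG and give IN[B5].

Converged values:
  B0: | IN={a, c, d, e} | OUT={a, d, f}
  B1: | IN={a, d, f} | OUT={a, d, e, f}
  B2: | IN={a, d, e, f} | OUT={a, b, c, d, e, f}
  B3: | IN={a, b, c, e, f} | OUT={a, b, c, d, e, f}
  B4: | IN={a, b, d, e, f} | OUT={a, b, d, e, f}
  B5: | IN={a, b, d, e, f} | OUT={a, d, e, f}
  B6: | IN={a, d, e, f} | OUT={}

Merge at B5: OUT[B5] = IN[B6] = {a, d, e, f}
Applying B5's transfer function to that OUT value gives IN[B5] (row B5 above).

Answer: {a, b, d, e, f}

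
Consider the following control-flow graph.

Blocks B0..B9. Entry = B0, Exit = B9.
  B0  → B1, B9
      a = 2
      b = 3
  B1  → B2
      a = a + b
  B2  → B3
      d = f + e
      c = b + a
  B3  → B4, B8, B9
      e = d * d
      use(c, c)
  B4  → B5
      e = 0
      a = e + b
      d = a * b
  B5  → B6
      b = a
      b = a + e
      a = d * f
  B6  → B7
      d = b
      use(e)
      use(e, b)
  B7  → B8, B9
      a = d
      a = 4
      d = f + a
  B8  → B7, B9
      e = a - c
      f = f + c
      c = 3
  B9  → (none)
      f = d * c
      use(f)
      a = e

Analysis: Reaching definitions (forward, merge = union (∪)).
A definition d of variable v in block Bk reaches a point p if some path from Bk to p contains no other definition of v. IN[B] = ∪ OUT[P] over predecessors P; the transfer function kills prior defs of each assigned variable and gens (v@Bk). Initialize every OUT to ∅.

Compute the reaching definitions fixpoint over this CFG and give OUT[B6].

Per-block solution:
  B0:  IN={}  OUT={a@B0, b@B0}
  B1:  IN={a@B0, b@B0}  OUT={a@B1, b@B0}
  B2:  IN={a@B1, b@B0}  OUT={a@B1, b@B0, c@B2, d@B2}
  B3:  IN={a@B1, b@B0, c@B2, d@B2}  OUT={a@B1, b@B0, c@B2, d@B2, e@B3}
  B4:  IN={a@B1, b@B0, c@B2, d@B2, e@B3}  OUT={a@B4, b@B0, c@B2, d@B4, e@B4}
  B5:  IN={a@B4, b@B0, c@B2, d@B4, e@B4}  OUT={a@B5, b@B5, c@B2, d@B4, e@B4}
  B6:  IN={a@B5, b@B5, c@B2, d@B4, e@B4}  OUT={a@B5, b@B5, c@B2, d@B6, e@B4}
  B7:  IN={a@B1, a@B5, a@B7, b@B0, b@B5, c@B2, c@B8, d@B2, d@B6, d@B7, e@B4, e@B8, f@B8}  OUT={a@B7, b@B0, b@B5, c@B2, c@B8, d@B7, e@B4, e@B8, f@B8}
  B8:  IN={a@B1, a@B7, b@B0, b@B5, c@B2, c@B8, d@B2, d@B7, e@B3, e@B4, e@B8, f@B8}  OUT={a@B1, a@B7, b@B0, b@B5, c@B8, d@B2, d@B7, e@B8, f@B8}
  B9:  IN={a@B0, a@B1, a@B7, b@B0, b@B5, c@B2, c@B8, d@B2, d@B7, e@B3, e@B4, e@B8, f@B8}  OUT={a@B9, b@B0, b@B5, c@B2, c@B8, d@B2, d@B7, e@B3, e@B4, e@B8, f@B9}

Merge at B6: IN[B6] = OUT[B5] = {a@B5, b@B5, c@B2, d@B4, e@B4}
Applying B6's transfer function to that IN value gives OUT[B6] (row B6 above).

Answer: {a@B5, b@B5, c@B2, d@B6, e@B4}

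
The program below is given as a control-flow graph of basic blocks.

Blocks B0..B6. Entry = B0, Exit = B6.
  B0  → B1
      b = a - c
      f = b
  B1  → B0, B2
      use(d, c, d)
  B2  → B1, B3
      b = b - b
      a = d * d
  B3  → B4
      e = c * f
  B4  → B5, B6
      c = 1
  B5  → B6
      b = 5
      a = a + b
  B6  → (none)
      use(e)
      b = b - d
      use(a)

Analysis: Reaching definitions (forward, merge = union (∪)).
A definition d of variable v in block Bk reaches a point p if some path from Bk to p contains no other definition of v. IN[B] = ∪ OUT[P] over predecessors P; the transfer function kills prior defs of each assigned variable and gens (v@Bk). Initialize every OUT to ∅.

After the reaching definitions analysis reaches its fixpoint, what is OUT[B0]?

Answer: {a@B2, b@B0, f@B0}

Working:
Fixpoint table:
  B0: | IN={a@B2, b@B0, b@B2, f@B0} | OUT={a@B2, b@B0, f@B0}
  B1: | IN={a@B2, b@B0, b@B2, f@B0} | OUT={a@B2, b@B0, b@B2, f@B0}
  B2: | IN={a@B2, b@B0, b@B2, f@B0} | OUT={a@B2, b@B2, f@B0}
  B3: | IN={a@B2, b@B2, f@B0} | OUT={a@B2, b@B2, e@B3, f@B0}
  B4: | IN={a@B2, b@B2, e@B3, f@B0} | OUT={a@B2, b@B2, c@B4, e@B3, f@B0}
  B5: | IN={a@B2, b@B2, c@B4, e@B3, f@B0} | OUT={a@B5, b@B5, c@B4, e@B3, f@B0}
  B6: | IN={a@B2, a@B5, b@B2, b@B5, c@B4, e@B3, f@B0} | OUT={a@B2, a@B5, b@B6, c@B4, e@B3, f@B0}

Merge at B0 (entry node, so the boundary value {} is joined with the incoming edge(s)): IN[B0] = {} ⊔ OUT[B1] = {a@B2, b@B0, b@B2, f@B0}
Applying B0's transfer function to that IN value gives OUT[B0] (row B0 above).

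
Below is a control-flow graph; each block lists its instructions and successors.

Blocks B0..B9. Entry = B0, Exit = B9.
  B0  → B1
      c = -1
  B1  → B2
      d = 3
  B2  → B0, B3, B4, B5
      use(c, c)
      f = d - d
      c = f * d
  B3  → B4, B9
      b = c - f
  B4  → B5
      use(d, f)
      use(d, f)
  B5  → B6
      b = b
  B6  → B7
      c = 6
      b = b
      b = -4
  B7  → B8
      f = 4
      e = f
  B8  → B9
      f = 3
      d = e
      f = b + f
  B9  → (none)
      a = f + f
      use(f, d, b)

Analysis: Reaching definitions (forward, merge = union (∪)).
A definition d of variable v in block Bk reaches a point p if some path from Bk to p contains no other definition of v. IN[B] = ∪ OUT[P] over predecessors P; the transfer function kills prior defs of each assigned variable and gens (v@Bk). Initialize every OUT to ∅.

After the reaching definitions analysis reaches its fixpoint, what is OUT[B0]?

Answer: {c@B0, d@B1, f@B2}

Trace:
Converged values:
  B0: | IN={c@B2, d@B1, f@B2} | OUT={c@B0, d@B1, f@B2}
  B1: | IN={c@B0, d@B1, f@B2} | OUT={c@B0, d@B1, f@B2}
  B2: | IN={c@B0, d@B1, f@B2} | OUT={c@B2, d@B1, f@B2}
  B3: | IN={c@B2, d@B1, f@B2} | OUT={b@B3, c@B2, d@B1, f@B2}
  B4: | IN={b@B3, c@B2, d@B1, f@B2} | OUT={b@B3, c@B2, d@B1, f@B2}
  B5: | IN={b@B3, c@B2, d@B1, f@B2} | OUT={b@B5, c@B2, d@B1, f@B2}
  B6: | IN={b@B5, c@B2, d@B1, f@B2} | OUT={b@B6, c@B6, d@B1, f@B2}
  B7: | IN={b@B6, c@B6, d@B1, f@B2} | OUT={b@B6, c@B6, d@B1, e@B7, f@B7}
  B8: | IN={b@B6, c@B6, d@B1, e@B7, f@B7} | OUT={b@B6, c@B6, d@B8, e@B7, f@B8}
  B9: | IN={b@B3, b@B6, c@B2, c@B6, d@B1, d@B8, e@B7, f@B2, f@B8} | OUT={a@B9, b@B3, b@B6, c@B2, c@B6, d@B1, d@B8, e@B7, f@B2, f@B8}

Merge at B0 (entry node, so the boundary value {} is joined with the incoming edge(s)): IN[B0] = {} ⊔ OUT[B2] = {c@B2, d@B1, f@B2}
Applying B0's transfer function to that IN value gives OUT[B0] (row B0 above).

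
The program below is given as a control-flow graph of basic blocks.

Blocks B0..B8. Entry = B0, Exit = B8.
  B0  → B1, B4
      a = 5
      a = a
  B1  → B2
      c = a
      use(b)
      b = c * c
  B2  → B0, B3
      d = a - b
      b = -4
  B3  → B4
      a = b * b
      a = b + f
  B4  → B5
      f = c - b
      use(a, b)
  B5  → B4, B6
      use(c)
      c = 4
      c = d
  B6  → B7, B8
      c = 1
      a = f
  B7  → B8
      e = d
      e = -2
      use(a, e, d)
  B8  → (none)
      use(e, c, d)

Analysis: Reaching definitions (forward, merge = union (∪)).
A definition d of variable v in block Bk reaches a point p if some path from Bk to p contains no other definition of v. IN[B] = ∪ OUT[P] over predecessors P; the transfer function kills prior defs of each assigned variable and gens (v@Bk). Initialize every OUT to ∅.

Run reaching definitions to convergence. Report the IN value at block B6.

Answer: {a@B0, a@B3, b@B2, c@B5, d@B2, f@B4}

Working:
Fixpoint table:
  B0:   IN={a@B0, b@B2, c@B1, d@B2}   OUT={a@B0, b@B2, c@B1, d@B2}
  B1:   IN={a@B0, b@B2, c@B1, d@B2}   OUT={a@B0, b@B1, c@B1, d@B2}
  B2:   IN={a@B0, b@B1, c@B1, d@B2}   OUT={a@B0, b@B2, c@B1, d@B2}
  B3:   IN={a@B0, b@B2, c@B1, d@B2}   OUT={a@B3, b@B2, c@B1, d@B2}
  B4:   IN={a@B0, a@B3, b@B2, c@B1, c@B5, d@B2, f@B4}   OUT={a@B0, a@B3, b@B2, c@B1, c@B5, d@B2, f@B4}
  B5:   IN={a@B0, a@B3, b@B2, c@B1, c@B5, d@B2, f@B4}   OUT={a@B0, a@B3, b@B2, c@B5, d@B2, f@B4}
  B6:   IN={a@B0, a@B3, b@B2, c@B5, d@B2, f@B4}   OUT={a@B6, b@B2, c@B6, d@B2, f@B4}
  B7:   IN={a@B6, b@B2, c@B6, d@B2, f@B4}   OUT={a@B6, b@B2, c@B6, d@B2, e@B7, f@B4}
  B8:   IN={a@B6, b@B2, c@B6, d@B2, e@B7, f@B4}   OUT={a@B6, b@B2, c@B6, d@B2, e@B7, f@B4}

Merge at B6: IN[B6] = OUT[B5] = {a@B0, a@B3, b@B2, c@B5, d@B2, f@B4}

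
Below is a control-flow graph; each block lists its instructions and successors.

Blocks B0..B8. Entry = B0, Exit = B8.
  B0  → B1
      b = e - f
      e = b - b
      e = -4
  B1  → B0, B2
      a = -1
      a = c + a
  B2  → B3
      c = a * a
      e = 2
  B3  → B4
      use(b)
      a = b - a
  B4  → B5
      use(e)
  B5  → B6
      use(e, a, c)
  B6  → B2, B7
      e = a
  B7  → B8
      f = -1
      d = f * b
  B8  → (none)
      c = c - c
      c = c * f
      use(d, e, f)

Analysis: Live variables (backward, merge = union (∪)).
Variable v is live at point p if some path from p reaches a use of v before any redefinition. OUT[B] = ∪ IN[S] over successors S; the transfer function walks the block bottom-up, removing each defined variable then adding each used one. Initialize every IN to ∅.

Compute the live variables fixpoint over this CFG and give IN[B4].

Fixpoint table:
  B0: | IN={c, e, f} | OUT={b, c, e, f}
  B1: | IN={b, c, e, f} | OUT={a, b, c, e, f}
  B2: | IN={a, b} | OUT={a, b, c, e}
  B3: | IN={a, b, c, e} | OUT={a, b, c, e}
  B4: | IN={a, b, c, e} | OUT={a, b, c, e}
  B5: | IN={a, b, c, e} | OUT={a, b, c}
  B6: | IN={a, b, c} | OUT={a, b, c, e}
  B7: | IN={b, c, e} | OUT={c, d, e, f}
  B8: | IN={c, d, e, f} | OUT={}

Merge at B4: OUT[B4] = IN[B5] = {a, b, c, e}
Applying B4's transfer function to that OUT value gives IN[B4] (row B4 above).

Answer: {a, b, c, e}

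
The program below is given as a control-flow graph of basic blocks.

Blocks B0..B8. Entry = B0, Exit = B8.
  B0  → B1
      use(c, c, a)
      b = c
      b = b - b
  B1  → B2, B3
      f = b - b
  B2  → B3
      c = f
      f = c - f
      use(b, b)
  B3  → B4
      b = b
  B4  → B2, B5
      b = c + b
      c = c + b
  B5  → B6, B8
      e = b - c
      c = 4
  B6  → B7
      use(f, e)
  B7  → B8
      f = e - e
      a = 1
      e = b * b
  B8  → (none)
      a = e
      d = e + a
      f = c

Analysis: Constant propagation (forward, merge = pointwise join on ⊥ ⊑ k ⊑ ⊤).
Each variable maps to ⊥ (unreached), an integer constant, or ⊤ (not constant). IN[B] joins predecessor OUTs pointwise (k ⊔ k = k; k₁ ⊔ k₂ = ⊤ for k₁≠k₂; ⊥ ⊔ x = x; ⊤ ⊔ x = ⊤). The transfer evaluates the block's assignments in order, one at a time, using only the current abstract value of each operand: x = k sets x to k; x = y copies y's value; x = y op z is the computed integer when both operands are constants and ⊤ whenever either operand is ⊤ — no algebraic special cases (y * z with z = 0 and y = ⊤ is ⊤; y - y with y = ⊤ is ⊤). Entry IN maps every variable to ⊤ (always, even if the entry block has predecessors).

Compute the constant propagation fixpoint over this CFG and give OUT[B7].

Converged values:
  B0:   IN=(all ⊤)   OUT=(all ⊤)
  B1:   IN=(all ⊤)   OUT=(all ⊤)
  B2:   IN=(all ⊤)   OUT=(all ⊤)
  B3:   IN=(all ⊤)   OUT=(all ⊤)
  B4:   IN=(all ⊤)   OUT=(all ⊤)
  B5:   IN=(all ⊤)   OUT={c:4; rest ⊤}
  B6:   IN={c:4; rest ⊤}   OUT={c:4; rest ⊤}
  B7:   IN={c:4; rest ⊤}   OUT={a:1, c:4; rest ⊤}
  B8:   IN={c:4; rest ⊤}   OUT={c:4, f:4; rest ⊤}

Merge at B7: IN[B7] = OUT[B6] = {a: ⊤, b: ⊤, c: 4, d: ⊤, e: ⊤, f: ⊤}
Applying B7's transfer function to that IN value gives OUT[B7] (row B7 above).

Answer: {a: 1, b: ⊤, c: 4, d: ⊤, e: ⊤, f: ⊤}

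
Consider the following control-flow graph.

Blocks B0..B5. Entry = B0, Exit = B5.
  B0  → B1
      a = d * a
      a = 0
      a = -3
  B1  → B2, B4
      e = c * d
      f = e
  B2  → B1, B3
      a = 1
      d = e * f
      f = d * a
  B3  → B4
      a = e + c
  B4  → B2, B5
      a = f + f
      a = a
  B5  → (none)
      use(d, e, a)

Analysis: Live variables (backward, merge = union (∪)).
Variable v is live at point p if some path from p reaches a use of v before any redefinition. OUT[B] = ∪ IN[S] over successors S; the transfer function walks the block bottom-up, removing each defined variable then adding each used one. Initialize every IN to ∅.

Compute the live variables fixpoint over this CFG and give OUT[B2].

Answer: {c, d, e, f}

Derivation:
Fixpoint table:
  B0: | IN={a, c, d} | OUT={c, d}
  B1: | IN={c, d} | OUT={c, d, e, f}
  B2: | IN={c, e, f} | OUT={c, d, e, f}
  B3: | IN={c, d, e, f} | OUT={c, d, e, f}
  B4: | IN={c, d, e, f} | OUT={a, c, d, e, f}
  B5: | IN={a, d, e} | OUT={}

Merge at B2: OUT[B2] = IN[B1] ⊔ IN[B3] = {c, d, e, f}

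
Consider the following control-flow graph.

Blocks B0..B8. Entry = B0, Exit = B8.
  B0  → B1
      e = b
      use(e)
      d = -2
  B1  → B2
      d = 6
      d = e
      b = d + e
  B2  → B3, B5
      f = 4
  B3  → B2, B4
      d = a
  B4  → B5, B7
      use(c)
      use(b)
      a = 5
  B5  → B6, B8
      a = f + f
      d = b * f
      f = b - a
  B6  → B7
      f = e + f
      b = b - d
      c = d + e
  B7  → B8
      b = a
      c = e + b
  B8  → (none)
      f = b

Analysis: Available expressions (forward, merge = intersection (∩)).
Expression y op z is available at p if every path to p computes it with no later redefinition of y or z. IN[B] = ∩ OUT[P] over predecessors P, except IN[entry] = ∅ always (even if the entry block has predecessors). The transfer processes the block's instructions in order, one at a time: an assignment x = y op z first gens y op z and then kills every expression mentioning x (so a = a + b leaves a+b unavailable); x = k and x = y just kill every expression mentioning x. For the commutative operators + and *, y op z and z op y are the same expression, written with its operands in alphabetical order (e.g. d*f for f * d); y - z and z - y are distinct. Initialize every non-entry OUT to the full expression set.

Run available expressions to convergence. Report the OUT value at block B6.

Fixpoint table:
  B0:  IN={}  OUT={}
  B1:  IN={}  OUT={d+e}
  B2:  IN={}  OUT={}
  B3:  IN={}  OUT={}
  B4:  IN={}  OUT={}
  B5:  IN={}  OUT={b-a}
  B6:  IN={b-a}  OUT={d+e}
  B7:  IN={}  OUT={b+e}
  B8:  IN={}  OUT={}

Merge at B6: IN[B6] = OUT[B5] = {b-a}
Applying B6's transfer function to that IN value gives OUT[B6] (row B6 above).

Answer: {d+e}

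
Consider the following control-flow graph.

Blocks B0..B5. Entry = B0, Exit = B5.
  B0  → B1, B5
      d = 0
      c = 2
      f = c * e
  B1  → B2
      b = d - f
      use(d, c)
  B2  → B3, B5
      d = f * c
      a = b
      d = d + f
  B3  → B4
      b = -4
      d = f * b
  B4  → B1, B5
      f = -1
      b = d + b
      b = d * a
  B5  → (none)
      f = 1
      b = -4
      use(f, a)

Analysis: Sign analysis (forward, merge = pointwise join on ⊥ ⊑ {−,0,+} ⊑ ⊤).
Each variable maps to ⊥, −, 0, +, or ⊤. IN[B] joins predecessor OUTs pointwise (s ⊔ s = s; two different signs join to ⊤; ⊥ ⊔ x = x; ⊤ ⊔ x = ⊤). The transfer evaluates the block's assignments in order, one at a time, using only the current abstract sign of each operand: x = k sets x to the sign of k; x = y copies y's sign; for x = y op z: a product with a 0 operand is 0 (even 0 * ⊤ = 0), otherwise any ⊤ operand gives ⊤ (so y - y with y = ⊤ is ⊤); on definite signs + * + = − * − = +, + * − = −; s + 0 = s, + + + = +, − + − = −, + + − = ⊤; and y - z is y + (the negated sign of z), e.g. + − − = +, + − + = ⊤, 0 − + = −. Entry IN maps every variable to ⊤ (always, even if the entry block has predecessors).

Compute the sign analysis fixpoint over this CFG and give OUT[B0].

Answer: {a: ⊤, b: ⊤, c: +, d: 0, e: ⊤, f: ⊤}

Derivation:
Per-block solution:
  B0:  IN=(all ⊤)  OUT={c:+, d:0; rest ⊤}
  B1:  IN={c:+; rest ⊤}  OUT={c:+; rest ⊤}
  B2:  IN={c:+; rest ⊤}  OUT={c:+; rest ⊤}
  B3:  IN={c:+; rest ⊤}  OUT={b:-, c:+; rest ⊤}
  B4:  IN={b:-, c:+; rest ⊤}  OUT={c:+, f:-; rest ⊤}
  B5:  IN={c:+; rest ⊤}  OUT={b:-, c:+, f:+; rest ⊤}

B0 is the boundary node: IN[B0] = {a: ⊤, b: ⊤, c: ⊤, d: ⊤, e: ⊤, f: ⊤}
Applying B0's transfer function to that IN value gives OUT[B0] (row B0 above).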